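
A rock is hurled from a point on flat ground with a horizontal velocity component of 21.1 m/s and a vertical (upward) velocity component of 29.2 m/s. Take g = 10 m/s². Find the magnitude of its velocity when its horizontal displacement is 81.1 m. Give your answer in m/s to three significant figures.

23.0 m/s

x = vₓ t ⇒ t = 81.1/21.10 = 3.844 s.
Vertical velocity there: v_y = v_y0 − g t = 29.20 − 10.0 × 3.844 = −9.236 m/s.
Speed: √(vₓ² + v_y²) = √(21.10² + 9.236²) = 23.03 m/s.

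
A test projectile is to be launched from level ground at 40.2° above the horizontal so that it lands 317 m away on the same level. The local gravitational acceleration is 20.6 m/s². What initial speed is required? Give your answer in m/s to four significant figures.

81.38 m/s

From R = (v₀² / g) sin 2θ: v₀ = √(gR / sin 2θ).
v₀ = √(20.6 × 317 / sin 80.40°) = √(6530 / 0.9860) = √6622.9 = 81.38 m/s.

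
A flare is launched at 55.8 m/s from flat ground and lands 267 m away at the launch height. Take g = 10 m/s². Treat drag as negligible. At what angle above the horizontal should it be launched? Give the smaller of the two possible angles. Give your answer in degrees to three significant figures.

29.5°

Level-ground range R = v₀² sin(2θ)/g ⇒ sin(2θ) = gR/v₀² = 10.0 × 267 / 55.8² = 0.8575.
2θ = 59.04° or 180° − 59.04° = 121.0°, so θ = 29.52° or 60.48°.
The smaller angle is 29.52°.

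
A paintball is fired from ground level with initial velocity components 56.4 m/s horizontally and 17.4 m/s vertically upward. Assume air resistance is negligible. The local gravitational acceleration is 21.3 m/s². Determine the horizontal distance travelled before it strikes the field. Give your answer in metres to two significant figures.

92 m

Flight time T = 2 v_y0 / g = 1.634 s.
Horizontal distance R = vₓ T = 56.40 × 1.634 = 92.15 m.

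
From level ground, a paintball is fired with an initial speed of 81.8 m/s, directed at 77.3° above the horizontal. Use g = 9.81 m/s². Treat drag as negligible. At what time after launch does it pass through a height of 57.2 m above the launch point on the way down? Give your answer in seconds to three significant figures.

15.5 s

Resolve: vₓ = 81.80 cos 77.3° = 17.98 m/s and v_y0 = 81.80 sin 77.3° = 79.80 m/s.
Require v_y0 t − ½ g t² = 57.2, i.e. 4.905 t² − 79.80 t + 57.2 = 0.
Quadratic formula: t = (79.80 ± √5245.6) / 9.81 = (79.80 ± 72.43) / 9.81 → t = 0.7515 s or 15.52 s.
The descending-branch root is 15.52 s.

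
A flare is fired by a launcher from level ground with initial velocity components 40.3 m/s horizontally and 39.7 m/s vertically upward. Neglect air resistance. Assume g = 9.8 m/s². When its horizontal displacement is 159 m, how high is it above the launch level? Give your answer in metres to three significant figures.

x = vₓ t ⇒ t = 159/40.30 = 3.945 s.
Height: y = v_y0 t − ½ g t² = 39.70 × 3.945 − 4.900 × 3.945² = 156.6 − 76.27 = 80.36 m.

80.4 m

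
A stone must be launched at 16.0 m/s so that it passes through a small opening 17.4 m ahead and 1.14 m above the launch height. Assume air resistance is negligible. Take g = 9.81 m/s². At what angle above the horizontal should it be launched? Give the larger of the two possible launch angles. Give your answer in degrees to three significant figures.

68.4°

Trajectory: y = x tanθ − g x² (1 + tan²θ)/(2v₀²). With x = 17.4, y = 1.14, v₀ = 16.0, g = 9.81:
5.801 tan²θ − 17.4 tanθ + (6.941) = 0.
tanθ = [17.4 ± √(17.4² − 4 × 5.801 × (6.941))] / (2 × 5.801) = (17.4 ± 11.90) / 11.60, giving tanθ = 0.4737 or 2.526.
θ = 25.35° or 68.40°; the larger is 68.40°.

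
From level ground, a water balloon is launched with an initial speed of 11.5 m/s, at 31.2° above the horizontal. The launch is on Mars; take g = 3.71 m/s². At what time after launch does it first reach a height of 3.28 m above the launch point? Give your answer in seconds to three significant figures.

0.706 s

Components: vₓ = 11.50 cos 31.2° = 9.837 m/s, v_y0 = 11.50 sin 31.2° = 5.957 m/s.
Set y = v_y0 t − ½ g t² = 3.28: 1.855 t² − 5.957 t + 3.28 = 0.
t = [5.957 ± √(5.957² − 2·3.71·3.28)] / 3.71 = (5.957 ± 3.339) / 3.71, so t = 0.7056 s or t = 2.506 s.
The first (ascending) time is 0.7056 s.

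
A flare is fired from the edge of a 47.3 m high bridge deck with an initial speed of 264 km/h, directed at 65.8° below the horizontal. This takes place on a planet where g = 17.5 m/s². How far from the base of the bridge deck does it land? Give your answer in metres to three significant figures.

Convert: 264 km/h = 264/3.6 = 73.33 m/s.
Horizontal component vₓ = 73.33 cos 65.8° = 30.06 m/s; vertical v_y0 = −66.89 m/s (downward).
The projectile lands when y = 47.3 + (−66.89) t − ½·17.5·t² = 0. Positive root: t = (−66.89 + √(66.89² + 2·17.5·47.3)) / 17.5 = (−66.89 + 78.29) / 17.5 = 0.6516 s.
Horizontal distance: R = vₓ t = 30.06 × 0.6516 = 19.59 m.

19.6 m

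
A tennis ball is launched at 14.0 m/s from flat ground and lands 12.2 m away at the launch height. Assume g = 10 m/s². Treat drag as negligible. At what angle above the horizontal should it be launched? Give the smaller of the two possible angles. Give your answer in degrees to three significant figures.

Level-ground range R = v₀² sin(2θ)/g ⇒ sin(2θ) = gR/v₀² = 10.0 × 12.2 / 14.0² = 0.6224.
2θ = 38.50° or 180° − 38.50° = 141.5°, so θ = 19.25° or 70.75°.
The smaller angle is 19.25°.

19.2°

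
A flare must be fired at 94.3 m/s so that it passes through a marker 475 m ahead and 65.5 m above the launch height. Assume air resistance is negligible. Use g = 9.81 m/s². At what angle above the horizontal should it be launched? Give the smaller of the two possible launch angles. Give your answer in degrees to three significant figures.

Trajectory: y = x tanθ − g x² (1 + tan²θ)/(2v₀²). With x = 475, y = 65.5, v₀ = 94.3, g = 9.81:
124.5 tan²θ − 475 tanθ + (190.0) = 0.
tanθ = [475 ± √(475² − 4 × 124.5 × (190.0))] / (2 × 124.5) = (475 ± 362.0) / 248.9, giving tanθ = 0.4539 or 3.363.
θ = 24.41° or 73.44°; the smaller is 24.41°.

24.4°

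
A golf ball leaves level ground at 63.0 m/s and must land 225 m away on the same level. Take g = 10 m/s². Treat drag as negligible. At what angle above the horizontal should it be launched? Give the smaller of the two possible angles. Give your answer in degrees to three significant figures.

17.3°

Level-ground range R = v₀² sin(2θ)/g ⇒ sin(2θ) = gR/v₀² = 10.0 × 225 / 63.0² = 0.5669.
2θ = 34.53° or 180° − 34.53° = 145.5°, so θ = 17.27° or 72.73°.
The smaller angle is 17.27°.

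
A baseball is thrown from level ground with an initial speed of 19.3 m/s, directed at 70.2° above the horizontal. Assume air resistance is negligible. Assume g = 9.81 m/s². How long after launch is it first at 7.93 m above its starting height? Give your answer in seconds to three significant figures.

0.506 s

Components: vₓ = 19.30 cos 70.2° = 6.538 m/s, v_y0 = 19.30 sin 70.2° = 18.16 m/s.
Require v_y0 t − ½ g t² = 7.93, i.e. 4.905 t² − 18.16 t + 7.93 = 0.
t = [18.16 ± √(18.16² − 2·9.81·7.93)] / 9.81 = (18.16 ± 13.20) / 9.81, so t = 0.5058 s or t = 3.196 s.
The first (ascending) time is 0.5058 s.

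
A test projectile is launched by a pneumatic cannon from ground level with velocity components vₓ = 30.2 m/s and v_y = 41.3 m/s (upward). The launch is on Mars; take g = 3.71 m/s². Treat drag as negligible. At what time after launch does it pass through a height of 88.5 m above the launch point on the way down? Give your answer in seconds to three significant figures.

19.9 s

Set y = v_y0 t − ½ g t² = 88.5: 1.855 t² − 41.30 t + 88.5 = 0.
t = [41.30 ± √(41.30² − 2·3.71·88.5)] / 3.71 = (41.30 ± 32.39) / 3.71, so t = 2.402 s or t = 19.86 s.
The descending-branch root is 19.86 s.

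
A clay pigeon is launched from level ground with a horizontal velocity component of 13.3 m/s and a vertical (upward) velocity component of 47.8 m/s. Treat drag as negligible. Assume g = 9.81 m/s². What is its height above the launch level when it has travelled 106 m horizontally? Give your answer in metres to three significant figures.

69.4 m

Time to reach x = 106 m: t = x/vₓ = 106/13.30 = 7.970 s.
Height: y = v_y0 t − ½ g t² = 47.80 × 7.970 − 4.905 × 7.970² = 381.0 − 311.6 = 69.40 m.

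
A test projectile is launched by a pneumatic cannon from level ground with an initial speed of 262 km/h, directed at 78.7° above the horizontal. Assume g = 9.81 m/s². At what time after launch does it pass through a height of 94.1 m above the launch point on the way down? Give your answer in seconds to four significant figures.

Convert: 262 km/h = 262/3.6 = 72.78 m/s.
Resolve: vₓ = 72.78 cos 78.7° = 14.26 m/s and v_y0 = 72.78 sin 78.7° = 71.37 m/s.
Height y(t) = 71.37 t − 4.905 t² = 94.1 gives 4.905 t² − 71.37 t + 94.1 = 0.
Quadratic formula: t = (71.37 ± √3247.0) / 9.81 = (71.37 ± 56.98) / 9.81 → t = 1.466 s or 13.08 s.
The descending-branch root is 13.08 s.

13.08 s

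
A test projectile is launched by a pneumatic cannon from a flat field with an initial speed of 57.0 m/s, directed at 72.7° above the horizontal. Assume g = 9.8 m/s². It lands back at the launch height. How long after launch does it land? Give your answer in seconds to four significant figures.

vₓ = 57.00 cos 72.7° = 16.95 m/s; v_y0 = 57.00 sin 72.7° = 54.42 m/s.
Time of flight on level ground: T = 2 v_y0 / g = 2 × 54.42 / 9.80 = 11.11 s.

11.11 s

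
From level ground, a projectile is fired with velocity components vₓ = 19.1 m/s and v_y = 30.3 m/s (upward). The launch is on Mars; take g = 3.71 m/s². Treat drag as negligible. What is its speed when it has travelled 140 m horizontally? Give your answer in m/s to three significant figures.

19.4 m/s

At x = 140 m, t = x/vₓ = 140/19.10 = 7.330 s.
Vertical velocity there: v_y = v_y0 − g t = 30.30 − 3.71 × 7.330 = 3.106 m/s.
Speed: √(vₓ² + v_y²) = √(19.10² + 3.106²) = 19.35 m/s.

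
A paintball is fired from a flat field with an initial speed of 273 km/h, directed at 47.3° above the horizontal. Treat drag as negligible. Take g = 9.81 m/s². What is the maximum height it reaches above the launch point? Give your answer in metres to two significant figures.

Convert: 273 km/h = 273/3.6 = 75.83 m/s.
Horizontal component vₓ = 75.83 cos 47.3° = 51.43 m/s; vertical v_y0 = 75.83 sin 47.3° = 55.73 m/s.
Maximum height: H = v_y0² / (2g) = 55.73² / (2 × 9.81) = 158.3 m.

160 m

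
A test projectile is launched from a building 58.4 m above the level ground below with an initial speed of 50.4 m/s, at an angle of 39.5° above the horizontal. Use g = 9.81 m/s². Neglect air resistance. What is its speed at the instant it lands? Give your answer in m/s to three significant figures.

Resolve: vₓ = 50.40 cos 39.5° = 38.89 m/s and v_y0 = 50.40 sin 39.5° = 32.06 m/s.
Vertical motion (up positive, ground at y = 0): 4.905 t² − (32.06) t − 58.4 = 0, so t = (32.06 + √(32.06² + 2·9.81·58.4)) / 9.81 = (32.06 + 46.62) / 9.81 = 8.020 s.
Vertical velocity at impact: v_y = v_y0 − g t = 32.06 − 9.81 × 8.020 = −46.62 m/s.
Speed: |v| = √(vₓ² + v_y²) = √(38.89² + 46.62²) = 60.71 m/s.

60.7 m/s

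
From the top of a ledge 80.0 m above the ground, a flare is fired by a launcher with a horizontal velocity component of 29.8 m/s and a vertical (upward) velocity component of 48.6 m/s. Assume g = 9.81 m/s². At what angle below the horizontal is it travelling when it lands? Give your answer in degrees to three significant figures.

64.6°

Vertical motion (up positive, ground at y = 0): 4.905 t² − (48.60) t − 80.0 = 0, so t = (48.60 + √(48.60² + 2·9.81·80.0)) / 9.81 = (48.60 + 62.70) / 9.81 = 11.35 s.
At impact: v_y = v_y0 − g t = −62.70 m/s; vₓ = 29.80 m/s.
Angle below horizontal: arctan(|v_y|/vₓ) = arctan(62.70/29.80) = 64.58°.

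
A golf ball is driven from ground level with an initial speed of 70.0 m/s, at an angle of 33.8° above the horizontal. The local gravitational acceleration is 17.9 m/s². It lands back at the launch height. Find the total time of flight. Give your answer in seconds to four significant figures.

Resolve: vₓ = 70.00 cos 33.8° = 58.17 m/s and v_y0 = 70.00 sin 33.8° = 38.94 m/s.
Landing at launch height ⇒ T = 2 v_y0 / g = 2 × 38.94 / 17.9 = 4.351 s.

4.351 s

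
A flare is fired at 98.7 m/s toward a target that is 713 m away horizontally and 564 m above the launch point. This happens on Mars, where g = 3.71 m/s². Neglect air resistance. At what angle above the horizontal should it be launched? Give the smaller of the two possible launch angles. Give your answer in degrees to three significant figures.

Trajectory: y = x tanθ − g x² (1 + tan²θ)/(2v₀²). With x = 713, y = 564, v₀ = 98.7, g = 3.71:
96.80 tan²θ − 713 tanθ + (660.8) = 0.
tanθ = [713 ± √(713² − 4 × 96.80 × (660.8))] / (2 × 96.80) = (713 ± 502.5) / 193.6, giving tanθ = 1.087 or 6.278.
θ = 47.39° or 80.95°; the smaller is 47.39°.

47.4°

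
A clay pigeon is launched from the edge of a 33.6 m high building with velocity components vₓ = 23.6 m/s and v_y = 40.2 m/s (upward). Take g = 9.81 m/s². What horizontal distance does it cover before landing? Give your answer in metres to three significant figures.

211 m

With up positive and y = 0 at the ground: y(t) = 33.6 + (40.20) t − 4.905 t². Setting y = 0 and taking the positive root: t = [40.20 + √(40.20² + 2·9.81·33.6)] / 9.81 = (40.20 + 47.70) / 9.81 = 8.960 s.
Horizontal distance: R = vₓ t = 23.60 × 8.960 = 211.5 m.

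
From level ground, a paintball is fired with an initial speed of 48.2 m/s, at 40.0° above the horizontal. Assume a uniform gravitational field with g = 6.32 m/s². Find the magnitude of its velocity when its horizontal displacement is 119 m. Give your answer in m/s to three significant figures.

Resolve: vₓ = 48.20 cos 40.0° = 36.92 m/s and v_y0 = 48.20 sin 40.0° = 30.98 m/s.
Time to reach x = 119 m: t = x/vₓ = 119/36.92 = 3.223 s.
Vertical velocity there: v_y = v_y0 − g t = 30.98 − 6.32 × 3.223 = 10.61 m/s.
Speed: √(vₓ² + v_y²) = √(36.92² + 10.61²) = 38.42 m/s.

38.4 m/s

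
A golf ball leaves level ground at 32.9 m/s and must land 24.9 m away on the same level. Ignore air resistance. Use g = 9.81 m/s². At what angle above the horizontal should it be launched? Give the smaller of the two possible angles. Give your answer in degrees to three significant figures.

6.52°

R = v₀² sin 2θ / g gives sin 2θ = gR/v₀² = 9.81·24.9/32.9² = 0.2257.
2θ = 13.04° or 180° − 13.04° = 167.0°, so θ = 6.521° or 83.48°.
The smaller angle is 6.521°.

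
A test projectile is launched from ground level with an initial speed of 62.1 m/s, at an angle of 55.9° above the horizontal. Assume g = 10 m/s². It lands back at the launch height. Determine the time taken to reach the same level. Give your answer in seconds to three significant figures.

Horizontal component vₓ = 62.10 cos 55.9° = 34.82 m/s; vertical v_y0 = 62.10 sin 55.9° = 51.42 m/s.
Time of flight on level ground: T = 2 v_y0 / g = 2 × 51.42 / 10.0 = 10.28 s.

10.3 s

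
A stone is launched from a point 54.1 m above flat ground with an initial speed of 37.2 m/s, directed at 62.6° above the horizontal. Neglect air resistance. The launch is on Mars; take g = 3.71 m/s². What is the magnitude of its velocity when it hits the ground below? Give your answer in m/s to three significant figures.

Resolve: vₓ = 37.20 cos 62.6° = 17.12 m/s and v_y0 = 37.20 sin 62.6° = 33.03 m/s.
Vertical motion (up positive, ground at y = 0): 1.855 t² − (33.03) t − 54.1 = 0, so t = (33.03 + √(33.03² + 2·3.71·54.1)) / 3.71 = (33.03 + 38.63) / 3.71 = 19.31 s.
Vertical velocity at impact: v_y = v_y0 − g t = 33.03 − 3.71 × 19.31 = −38.63 m/s.
Speed: |v| = √(vₓ² + v_y²) = √(17.12² + 38.63²) = 42.25 m/s.

42.3 m/s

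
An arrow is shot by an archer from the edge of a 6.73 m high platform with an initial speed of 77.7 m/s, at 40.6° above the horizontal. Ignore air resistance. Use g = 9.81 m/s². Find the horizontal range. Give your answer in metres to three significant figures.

Resolve: vₓ = 77.70 cos 40.6° = 59.00 m/s and v_y0 = 77.70 sin 40.6° = 50.57 m/s.
Vertical motion (up positive, ground at y = 0): 4.905 t² − (50.57) t − 6.73 = 0, so t = (50.57 + √(50.57² + 2·9.81·6.73)) / 9.81 = (50.57 + 51.85) / 9.81 = 10.44 s.
Horizontal distance: R = vₓ t = 59.00 × 10.44 = 615.9 m.

616 m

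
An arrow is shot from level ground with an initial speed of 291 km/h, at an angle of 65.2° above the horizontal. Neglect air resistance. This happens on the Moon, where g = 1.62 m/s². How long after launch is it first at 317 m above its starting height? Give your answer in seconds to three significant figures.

Convert: 291 km/h = 291/3.6 = 80.83 m/s.
vₓ = 80.83 cos 65.2° = 33.91 m/s; v_y0 = 80.83 sin 65.2° = 73.38 m/s.
Height y(t) = 73.38 t − 0.8100 t² = 317 gives 0.8100 t² − 73.38 t + 317 = 0.
t = [73.38 ± √(73.38² − 2·1.62·317)] / 1.62 = (73.38 ± 66.01) / 1.62, so t = 4.548 s or t = 86.04 s.
The first (ascending) time is 4.548 s.

4.55 s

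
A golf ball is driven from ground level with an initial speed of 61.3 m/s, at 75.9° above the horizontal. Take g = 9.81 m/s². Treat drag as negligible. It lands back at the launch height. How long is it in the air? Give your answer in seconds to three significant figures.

12.1 s

Horizontal component vₓ = 61.30 cos 75.9° = 14.93 m/s; vertical v_y0 = 61.30 sin 75.9° = 59.45 m/s.
Landing at launch height ⇒ T = 2 v_y0 / g = 2 × 59.45 / 9.81 = 12.12 s.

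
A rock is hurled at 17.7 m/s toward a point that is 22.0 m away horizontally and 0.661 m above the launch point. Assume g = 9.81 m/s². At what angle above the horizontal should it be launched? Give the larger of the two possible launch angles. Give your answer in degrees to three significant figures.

67.9°

Trajectory: y = x tanθ − g x² (1 + tan²θ)/(2v₀²). With x = 22.0, y = 0.661, v₀ = 17.7, g = 9.81:
7.578 tan²θ − 22.0 tanθ + (8.239) = 0.
tanθ = [22.0 ± √(22.0² − 4 × 7.578 × (8.239))] / (2 × 7.578) = (22.0 ± 15.31) / 15.16, giving tanθ = 0.4417 or 2.462.
θ = 23.83° or 67.89°; the larger is 67.89°.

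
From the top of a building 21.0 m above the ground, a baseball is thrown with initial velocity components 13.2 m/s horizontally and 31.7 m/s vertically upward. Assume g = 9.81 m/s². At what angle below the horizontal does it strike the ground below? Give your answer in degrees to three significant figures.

70.7°

The projectile lands when y = 21.0 + (31.70) t − ½·9.81·t² = 0. Positive root: t = (31.70 + √(31.70² + 2·9.81·21.0)) / 9.81 = (31.70 + 37.64) / 9.81 = 7.068 s.
At impact: v_y = v_y0 − g t = −37.64 m/s; vₓ = 13.20 m/s.
Angle below horizontal: arctan(|v_y|/vₓ) = arctan(37.64/13.20) = 70.68°.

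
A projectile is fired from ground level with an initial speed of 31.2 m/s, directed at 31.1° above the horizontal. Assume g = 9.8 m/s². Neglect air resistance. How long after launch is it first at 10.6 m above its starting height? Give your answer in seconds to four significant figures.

0.9089 s

Horizontal component vₓ = 31.20 cos 31.1° = 26.72 m/s; vertical v_y0 = 31.20 sin 31.1° = 16.12 m/s.
Set y = v_y0 t − ½ g t² = 10.6: 4.900 t² − 16.12 t + 10.6 = 0.
t = [16.12 ± √(16.12² − 2·9.80·10.6)] / 9.80 = (16.12 ± 7.208) / 9.80, so t = 0.9089 s or t = 2.380 s.
The first (ascending) time is 0.9089 s.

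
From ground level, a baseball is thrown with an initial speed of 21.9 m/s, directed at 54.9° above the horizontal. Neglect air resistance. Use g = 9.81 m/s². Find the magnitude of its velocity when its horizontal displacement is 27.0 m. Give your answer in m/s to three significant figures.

Resolve: vₓ = 21.90 cos 54.9° = 12.59 m/s and v_y0 = 21.90 sin 54.9° = 17.92 m/s.
At x = 27.0 m, t = x/vₓ = 27.0/12.59 = 2.144 s.
Vertical velocity there: v_y = v_y0 − g t = 17.92 − 9.81 × 2.144 = −3.116 m/s.
Speed: √(vₓ² + v_y²) = √(12.59² + 3.116²) = 12.97 m/s.

13.0 m/s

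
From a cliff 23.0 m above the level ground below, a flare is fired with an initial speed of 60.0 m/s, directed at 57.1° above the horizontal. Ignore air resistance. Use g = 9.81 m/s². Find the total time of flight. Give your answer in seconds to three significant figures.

Resolve: vₓ = 60.00 cos 57.1° = 32.59 m/s and v_y0 = 60.00 sin 57.1° = 50.38 m/s.
With up positive and y = 0 at the ground: y(t) = 23.0 + (50.38) t − 4.905 t². Setting y = 0 and taking the positive root: t = [50.38 + √(50.38² + 2·9.81·23.0)] / 9.81 = (50.38 + 54.67) / 9.81 = 10.71 s.

10.7 s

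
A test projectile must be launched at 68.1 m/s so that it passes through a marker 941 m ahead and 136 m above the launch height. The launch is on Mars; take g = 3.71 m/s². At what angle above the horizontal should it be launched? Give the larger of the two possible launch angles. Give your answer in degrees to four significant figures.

62.80°

Trajectory: y = x tanθ − g x² (1 + tan²θ)/(2v₀²). With x = 941, y = 136, v₀ = 68.1, g = 3.71:
354.2 tan²θ − 941 tanθ + (490.2) = 0.
tanθ = [941 ± √(941² − 4 × 354.2 × (490.2))] / (2 × 354.2) = (941 ± 437.1) / 708.4, giving tanθ = 0.7114 or 1.945.
θ = 35.43° or 62.80°; the larger is 62.80°.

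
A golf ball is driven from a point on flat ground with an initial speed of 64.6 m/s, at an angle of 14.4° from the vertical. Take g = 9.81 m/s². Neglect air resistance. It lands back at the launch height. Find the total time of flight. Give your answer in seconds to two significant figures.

13 s

Horizontal component vₓ = 64.60 sin 14.4° = 16.07 m/s; vertical v_y0 = 64.60 cos 14.4° = 62.57 m/s.
Time of flight on level ground: T = 2 v_y0 / g = 2 × 62.57 / 9.81 = 12.76 s.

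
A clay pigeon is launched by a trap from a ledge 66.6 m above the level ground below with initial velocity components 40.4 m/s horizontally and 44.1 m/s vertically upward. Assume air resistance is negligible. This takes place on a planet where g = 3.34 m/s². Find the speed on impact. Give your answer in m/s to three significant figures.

63.4 m/s

With up positive and y = 0 at the ground: y(t) = 66.6 + (44.10) t − 1.670 t². Setting y = 0 and taking the positive root: t = [44.10 + √(44.10² + 2·3.34·66.6)] / 3.34 = (44.10 + 48.88) / 3.34 = 27.84 s.
Vertical velocity at impact: v_y = v_y0 − g t = 44.10 − 3.34 × 27.84 = −48.88 m/s.
Speed: |v| = √(vₓ² + v_y²) = √(40.40² + 48.88²) = 63.42 m/s.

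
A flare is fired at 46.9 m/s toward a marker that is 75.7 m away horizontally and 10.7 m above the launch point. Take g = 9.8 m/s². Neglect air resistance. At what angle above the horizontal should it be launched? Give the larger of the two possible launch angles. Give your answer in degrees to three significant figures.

Trajectory: y = x tanθ − g x² (1 + tan²θ)/(2v₀²). With x = 75.7, y = 10.7, v₀ = 46.9, g = 9.80:
12.77 tan²θ − 75.7 tanθ + (23.47) = 0.
tanθ = [75.7 ± √(75.7² − 4 × 12.77 × (23.47))] / (2 × 12.77) = (75.7 ± 67.32) / 25.53, giving tanθ = 0.3281 or 5.602.
θ = 18.17° or 79.88°; the larger is 79.88°.

79.9°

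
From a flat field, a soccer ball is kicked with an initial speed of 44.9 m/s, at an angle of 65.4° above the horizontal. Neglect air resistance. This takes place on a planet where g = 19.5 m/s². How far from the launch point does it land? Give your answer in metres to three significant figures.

vₓ = 44.90 cos 65.4° = 18.69 m/s; v_y0 = 44.90 sin 65.4° = 40.82 m/s.
Time aloft: T = 2 v_y0 / g = 2 × 40.82 / 19.5 = 4.187 s.
Range: R = vₓ T = 18.69 × 4.187 = 78.26 m.

78.3 m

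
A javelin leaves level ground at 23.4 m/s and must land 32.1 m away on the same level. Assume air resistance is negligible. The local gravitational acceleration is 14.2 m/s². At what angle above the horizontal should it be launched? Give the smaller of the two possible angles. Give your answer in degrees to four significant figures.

28.18°

From R = (v₀²/g) sin 2θ: sin 2θ = 14.2 × 32.1 / 547.56 = 0.8325.
2θ = 56.35° or 180° − 56.35° = 123.6°, so θ = 28.18° or 61.82°.
The smaller angle is 28.18°.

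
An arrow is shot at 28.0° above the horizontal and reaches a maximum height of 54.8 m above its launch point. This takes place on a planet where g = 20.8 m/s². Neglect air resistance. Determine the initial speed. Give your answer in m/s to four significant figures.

At the peak v_y = 0, so v_y0 = √(2gH) = √(2 × 20.8 × 54.8) = 47.75 m/s.
v_y0 = v₀ sin θ ⇒ v₀ = 47.75 / sin 28.0° = 101.7 m/s.

101.7 m/s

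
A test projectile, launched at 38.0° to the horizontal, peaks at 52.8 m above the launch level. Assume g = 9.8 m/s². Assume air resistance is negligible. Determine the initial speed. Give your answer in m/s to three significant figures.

At the peak v_y = 0, so v_y0 = √(2gH) = √(2 × 9.80 × 52.8) = 32.17 m/s.
v_y0 = v₀ sin θ ⇒ v₀ = 32.17 / sin 38.0° = 52.25 m/s.

52.3 m/s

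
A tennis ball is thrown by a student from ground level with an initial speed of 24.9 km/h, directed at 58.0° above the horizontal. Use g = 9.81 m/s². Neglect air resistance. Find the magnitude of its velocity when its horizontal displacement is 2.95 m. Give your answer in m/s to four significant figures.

Convert: 24.9 km/h = 24.9/3.6 = 6.917 m/s.
Resolve: vₓ = 6.917 cos 58.0° = 3.665 m/s and v_y0 = 6.917 sin 58.0° = 5.866 m/s.
x = vₓ t ⇒ t = 2.95/3.665 = 0.8049 s.
Vertical velocity there: v_y = v_y0 − g t = 5.866 − 9.81 × 0.8049 = −2.030 m/s.
Speed: √(vₓ² + v_y²) = √(3.665² + 2.030²) = 4.190 m/s.

4.190 m/s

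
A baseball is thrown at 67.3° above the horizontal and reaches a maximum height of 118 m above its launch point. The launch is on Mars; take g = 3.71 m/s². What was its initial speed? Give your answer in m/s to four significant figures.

32.07 m/s

At the peak v_y = 0, so v_y0 = √(2gH) = √(2 × 3.71 × 118) = 29.59 m/s.
v_y0 = v₀ sin θ ⇒ v₀ = 29.59 / sin 67.3° = 32.07 m/s.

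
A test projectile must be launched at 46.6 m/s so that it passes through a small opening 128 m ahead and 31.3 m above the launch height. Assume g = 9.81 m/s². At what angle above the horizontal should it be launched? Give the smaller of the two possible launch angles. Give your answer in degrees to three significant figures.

33.4°

Trajectory: y = x tanθ − g x² (1 + tan²θ)/(2v₀²). With x = 128, y = 31.3, v₀ = 46.6, g = 9.81:
37.01 tan²θ − 128 tanθ + (68.31) = 0.
tanθ = [128 ± √(128² − 4 × 37.01 × (68.31))] / (2 × 37.01) = (128 ± 79.20) / 74.01, giving tanθ = 0.6593 or 2.799.
θ = 33.40° or 70.34°; the smaller is 33.40°.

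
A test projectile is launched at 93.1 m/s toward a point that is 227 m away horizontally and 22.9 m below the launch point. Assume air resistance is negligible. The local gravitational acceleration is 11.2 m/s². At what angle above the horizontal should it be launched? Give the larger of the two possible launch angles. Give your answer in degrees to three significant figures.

81.6°

Trajectory: y = x tanθ − g x² (1 + tan²θ)/(2v₀²). With x = 227, y = −22.9, v₀ = 93.1, g = 11.2:
33.29 tan²θ − 227 tanθ + (10.39) = 0.
tanθ = [227 ± √(227² − 4 × 33.29 × (10.39))] / (2 × 33.29) = (227 ± 223.9) / 66.58, giving tanθ = 0.04609 or 6.772.
θ = 2.639° or 81.60°; the larger is 81.60°.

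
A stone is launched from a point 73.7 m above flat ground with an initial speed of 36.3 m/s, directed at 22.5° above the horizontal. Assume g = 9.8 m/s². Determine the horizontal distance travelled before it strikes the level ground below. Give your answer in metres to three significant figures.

186 m

Horizontal component vₓ = 36.30 cos 22.5° = 33.54 m/s; vertical v_y0 = 36.30 sin 22.5° = 13.89 m/s.
With up positive and y = 0 at the ground: y(t) = 73.7 + (13.89) t − 4.900 t². Setting y = 0 and taking the positive root: t = [13.89 + √(13.89² + 2·9.80·73.7)] / 9.80 = (13.89 + 40.47) / 9.80 = 5.547 s.
Horizontal distance: R = vₓ t = 33.54 × 5.547 = 186.0 m.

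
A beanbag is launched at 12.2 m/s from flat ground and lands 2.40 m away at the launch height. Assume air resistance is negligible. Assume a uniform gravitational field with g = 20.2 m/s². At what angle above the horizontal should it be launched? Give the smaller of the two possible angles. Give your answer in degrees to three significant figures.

9.50°

Level-ground range R = v₀² sin(2θ)/g ⇒ sin(2θ) = gR/v₀² = 20.2 × 2.40 / 12.2² = 0.3257.
2θ = 19.01° or 180° − 19.01° = 161.0°, so θ = 9.505° or 80.50°.
The smaller angle is 9.505°.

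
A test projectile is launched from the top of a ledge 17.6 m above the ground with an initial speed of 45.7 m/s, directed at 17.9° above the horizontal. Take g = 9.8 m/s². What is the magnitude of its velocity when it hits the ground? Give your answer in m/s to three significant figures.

49.3 m/s

vₓ = 45.70 cos 17.9° = 43.49 m/s; v_y0 = 45.70 sin 17.9° = 14.05 m/s.
The projectile lands when y = 17.6 + (14.05) t − ½·9.80·t² = 0. Positive root: t = (14.05 + √(14.05² + 2·9.80·17.6)) / 9.80 = (14.05 + 23.29) / 9.80 = 3.809 s.
Vertical velocity at impact: v_y = v_y0 − g t = 14.05 − 9.80 × 3.809 = −23.29 m/s.
Speed: |v| = √(vₓ² + v_y²) = √(43.49² + 23.29²) = 49.33 m/s.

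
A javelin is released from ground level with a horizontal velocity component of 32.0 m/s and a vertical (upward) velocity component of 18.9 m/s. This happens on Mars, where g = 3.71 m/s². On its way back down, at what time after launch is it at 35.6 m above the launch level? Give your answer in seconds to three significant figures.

7.69 s

Height y(t) = 18.90 t − 1.855 t² = 35.6 gives 1.855 t² − 18.90 t + 35.6 = 0.
t = [18.90 ± √(18.90² − 2·3.71·35.6)] / 3.71 = (18.90 ± 9.647) / 3.71, so t = 2.494 s or t = 7.695 s.
The descending-branch root is 7.695 s.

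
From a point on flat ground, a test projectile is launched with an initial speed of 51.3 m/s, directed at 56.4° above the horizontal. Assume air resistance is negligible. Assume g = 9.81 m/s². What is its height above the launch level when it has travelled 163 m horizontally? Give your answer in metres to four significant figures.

Horizontal component vₓ = 51.30 cos 56.4° = 28.39 m/s; vertical v_y0 = 51.30 sin 56.4° = 42.73 m/s.
Time to reach x = 163 m: t = x/vₓ = 163/28.39 = 5.742 s.
Height: y = v_y0 t − ½ g t² = 42.73 × 5.742 − 4.905 × 5.742² = 245.3 − 161.7 = 83.63 m.

83.63 m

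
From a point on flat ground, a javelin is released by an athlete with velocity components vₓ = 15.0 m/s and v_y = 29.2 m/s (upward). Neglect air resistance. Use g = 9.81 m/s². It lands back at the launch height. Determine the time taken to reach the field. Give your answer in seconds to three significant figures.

5.95 s

It returns to y = 0 when t = 2 v_y0 / g = 2(29.20)/9.81 = 5.953 s.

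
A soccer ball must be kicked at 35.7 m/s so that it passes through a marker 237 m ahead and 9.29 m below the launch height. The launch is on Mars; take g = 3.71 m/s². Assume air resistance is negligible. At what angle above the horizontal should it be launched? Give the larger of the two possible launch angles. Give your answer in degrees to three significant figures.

68.6°

Trajectory: y = x tanθ − g x² (1 + tan²θ)/(2v₀²). With x = 237, y = −9.29, v₀ = 35.7, g = 3.71:
81.75 tan²θ − 237 tanθ + (72.46) = 0.
tanθ = [237 ± √(237² − 4 × 81.75 × (72.46))] / (2 × 81.75) = (237 ± 180.2) / 163.5, giving tanθ = 0.3474 or 2.552.
θ = 19.16° or 68.60°; the larger is 68.60°.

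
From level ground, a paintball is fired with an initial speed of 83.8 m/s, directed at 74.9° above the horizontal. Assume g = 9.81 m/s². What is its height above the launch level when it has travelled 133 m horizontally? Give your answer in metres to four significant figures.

Components: vₓ = 83.80 cos 74.9° = 21.83 m/s, v_y0 = 83.80 sin 74.9° = 80.91 m/s.
Time to reach x = 133 m: t = x/vₓ = 133/21.83 = 6.092 s.
Height: y = v_y0 t − ½ g t² = 80.91 × 6.092 − 4.905 × 6.092² = 492.9 − 182.1 = 310.9 m.

310.9 m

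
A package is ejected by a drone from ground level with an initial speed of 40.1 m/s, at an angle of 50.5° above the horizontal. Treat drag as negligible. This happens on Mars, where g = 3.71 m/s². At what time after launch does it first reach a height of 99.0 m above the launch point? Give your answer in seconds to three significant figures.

4.32 s

Resolve: vₓ = 40.10 cos 50.5° = 25.51 m/s and v_y0 = 40.10 sin 50.5° = 30.94 m/s.
Require v_y0 t − ½ g t² = 99.0, i.e. 1.855 t² − 30.94 t + 99.0 = 0.
Quadratic formula: t = (30.94 ± √222.84) / 3.71 = (30.94 ± 14.93) / 3.71 → t = 4.317 s or 12.36 s.
The first (ascending) time is 4.317 s.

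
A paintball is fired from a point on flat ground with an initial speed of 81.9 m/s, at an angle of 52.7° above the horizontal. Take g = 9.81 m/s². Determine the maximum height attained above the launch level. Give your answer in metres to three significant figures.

216 m

vₓ = 81.90 cos 52.7° = 49.63 m/s; v_y0 = 81.90 sin 52.7° = 65.15 m/s.
Peak height H = v_y0² / (2g) = 4244.4 / 19.62 = 216.3 m.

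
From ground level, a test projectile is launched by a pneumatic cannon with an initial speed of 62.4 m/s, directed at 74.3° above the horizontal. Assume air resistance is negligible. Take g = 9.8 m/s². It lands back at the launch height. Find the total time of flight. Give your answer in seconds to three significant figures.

Components: vₓ = 62.40 cos 74.3° = 16.89 m/s, v_y0 = 62.40 sin 74.3° = 60.07 m/s.
Time of flight on level ground: T = 2 v_y0 / g = 2 × 60.07 / 9.80 = 12.26 s.

12.3 s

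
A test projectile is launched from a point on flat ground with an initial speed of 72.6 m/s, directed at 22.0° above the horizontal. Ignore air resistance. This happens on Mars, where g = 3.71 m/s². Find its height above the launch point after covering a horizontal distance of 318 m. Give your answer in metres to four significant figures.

Components: vₓ = 72.60 cos 22.0° = 67.31 m/s, v_y0 = 72.60 sin 22.0° = 27.20 m/s.
x = vₓ t ⇒ t = 318/67.31 = 4.724 s.
Height: y = v_y0 t − ½ g t² = 27.20 × 4.724 − 1.855 × 4.724² = 128.5 − 41.40 = 87.08 m.

87.08 m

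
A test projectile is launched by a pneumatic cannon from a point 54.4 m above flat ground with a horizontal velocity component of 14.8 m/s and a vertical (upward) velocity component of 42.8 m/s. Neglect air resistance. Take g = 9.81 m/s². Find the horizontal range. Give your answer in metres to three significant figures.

146 m

The projectile lands when y = 54.4 + (42.80) t − ½·9.81·t² = 0. Positive root: t = (42.80 + √(42.80² + 2·9.81·54.4)) / 9.81 = (42.80 + 53.84) / 9.81 = 9.852 s.
Horizontal distance: R = vₓ t = 14.80 × 9.852 = 145.8 m.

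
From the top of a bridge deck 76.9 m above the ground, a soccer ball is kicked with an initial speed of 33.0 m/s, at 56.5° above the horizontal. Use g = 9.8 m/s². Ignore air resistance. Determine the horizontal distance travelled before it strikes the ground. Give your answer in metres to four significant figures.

139.6 m

Resolve: vₓ = 33.00 cos 56.5° = 18.21 m/s and v_y0 = 33.00 sin 56.5° = 27.52 m/s.
The projectile lands when y = 76.9 + (27.52) t − ½·9.80·t² = 0. Positive root: t = (27.52 + √(27.52² + 2·9.80·76.9)) / 9.80 = (27.52 + 47.59) / 9.80 = 7.664 s.
Horizontal distance: R = vₓ t = 18.21 × 7.664 = 139.6 m.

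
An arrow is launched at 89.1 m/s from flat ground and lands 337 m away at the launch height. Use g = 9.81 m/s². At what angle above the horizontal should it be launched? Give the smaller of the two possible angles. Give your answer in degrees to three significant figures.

Level-ground range R = v₀² sin(2θ)/g ⇒ sin(2θ) = gR/v₀² = 9.81 × 337 / 89.1² = 0.4164.
2θ = 24.61° or 180° − 24.61° = 155.4°, so θ = 12.30° or 77.70°.
The smaller angle is 12.30°.

12.3°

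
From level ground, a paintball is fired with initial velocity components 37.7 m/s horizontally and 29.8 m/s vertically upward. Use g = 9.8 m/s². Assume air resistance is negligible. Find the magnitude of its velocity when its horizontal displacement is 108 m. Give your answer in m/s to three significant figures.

37.7 m/s

Time to reach x = 108 m: t = x/vₓ = 108/37.70 = 2.865 s.
Vertical velocity there: v_y = v_y0 − g t = 29.80 − 9.80 × 2.865 = 1.726 m/s.
Speed: √(vₓ² + v_y²) = √(37.70² + 1.726²) = 37.74 m/s.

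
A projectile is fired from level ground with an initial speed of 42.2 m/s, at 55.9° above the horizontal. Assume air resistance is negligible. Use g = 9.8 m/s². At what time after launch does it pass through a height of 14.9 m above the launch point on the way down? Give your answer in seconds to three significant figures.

6.68 s

Horizontal component vₓ = 42.20 cos 55.9° = 23.66 m/s; vertical v_y0 = 42.20 sin 55.9° = 34.94 m/s.
Set y = v_y0 t − ½ g t² = 14.9: 4.900 t² − 34.94 t + 14.9 = 0.
t = [34.94 ± √(34.94² − 2·9.80·14.9)] / 9.80 = (34.94 ± 30.48) / 9.80, so t = 0.4555 s or t = 6.676 s.
The descending-branch root is 6.676 s.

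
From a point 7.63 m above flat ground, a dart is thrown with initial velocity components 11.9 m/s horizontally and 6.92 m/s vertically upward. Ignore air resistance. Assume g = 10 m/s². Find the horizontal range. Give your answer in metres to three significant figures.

With up positive and y = 0 at the ground: y(t) = 7.63 + (6.920) t − 5.000 t². Setting y = 0 and taking the positive root: t = [6.920 + √(6.920² + 2·10.0·7.63)] / 10.0 = (6.920 + 14.16) / 10.0 = 2.108 s.
Horizontal distance: R = vₓ t = 11.90 × 2.108 = 25.08 m.

25.1 m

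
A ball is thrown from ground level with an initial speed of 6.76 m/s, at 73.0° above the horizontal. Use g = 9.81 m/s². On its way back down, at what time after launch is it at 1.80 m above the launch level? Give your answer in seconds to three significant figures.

0.918 s

vₓ = 6.760 cos 73.0° = 1.976 m/s; v_y0 = 6.760 sin 73.0° = 6.465 m/s.
Require v_y0 t − ½ g t² = 1.80, i.e. 4.905 t² − 6.465 t + 1.80 = 0.
Quadratic formula: t = (6.465 ± √6.4753) / 9.81 = (6.465 ± 2.545) / 9.81 → t = 0.3996 s or 0.9184 s.
The descending-branch root is 0.9184 s.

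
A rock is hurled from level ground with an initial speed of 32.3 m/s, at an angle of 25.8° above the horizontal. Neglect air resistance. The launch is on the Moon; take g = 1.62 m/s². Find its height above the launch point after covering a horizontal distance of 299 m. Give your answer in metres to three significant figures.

58.9 m

vₓ = 32.30 cos 25.8° = 29.08 m/s; v_y0 = 32.30 sin 25.8° = 14.06 m/s.
At x = 299 m, t = x/vₓ = 299/29.08 = 10.28 s.
Height: y = v_y0 t − ½ g t² = 14.06 × 10.28 − 0.8100 × 10.28² = 144.5 − 85.63 = 58.91 m.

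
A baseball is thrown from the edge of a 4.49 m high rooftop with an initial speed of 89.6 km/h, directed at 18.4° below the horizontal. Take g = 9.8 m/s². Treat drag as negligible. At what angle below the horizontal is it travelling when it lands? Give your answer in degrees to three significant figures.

Convert: 89.6 km/h = 89.6/3.6 = 24.89 m/s.
Horizontal component vₓ = 24.89 cos 18.4° = 23.62 m/s; vertical v_y0 = −7.856 m/s (downward).
With up positive and y = 0 at the ground: y(t) = 4.49 + (−7.856) t − 4.900 t². Setting y = 0 and taking the positive root: t = [−7.856 + √(7.856² + 2·9.80·4.49)] / 9.80 = (−7.856 + 12.24) / 9.80 = 0.4469 s.
At impact: v_y = v_y0 − g t = −12.24 m/s; vₓ = 23.62 m/s.
Angle below horizontal: arctan(|v_y|/vₓ) = arctan(12.24/23.62) = 27.39°.

27.4°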